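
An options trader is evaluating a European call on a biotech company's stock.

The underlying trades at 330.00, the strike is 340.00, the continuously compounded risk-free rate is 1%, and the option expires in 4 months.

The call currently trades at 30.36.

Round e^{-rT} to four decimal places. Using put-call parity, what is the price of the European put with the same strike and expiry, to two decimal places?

e^(−rT) = e^(−0.01·0.3333) = 0.9967
Put-call parity: C − P = S − K·e^(−rT) = 330 − 340·0.9967 = 330 − 338.8780 = -8.8780
P = C − (C − P) = 30.36 − (-8.8780) = 39.2380

39.24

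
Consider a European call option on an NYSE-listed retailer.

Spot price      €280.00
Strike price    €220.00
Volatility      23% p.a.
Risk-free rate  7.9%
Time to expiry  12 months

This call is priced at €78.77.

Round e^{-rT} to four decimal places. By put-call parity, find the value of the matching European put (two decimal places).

exp(−rT) = exp(−0.079·1) = 0.9240
Put-call parity: C − P = S − K·e^(−rT) = 280 − 220·0.9240 = 280 − 203.2800 = 76.7200
P = C − (C − P) = 78.77 − (76.7200) = 2.0500

€2.05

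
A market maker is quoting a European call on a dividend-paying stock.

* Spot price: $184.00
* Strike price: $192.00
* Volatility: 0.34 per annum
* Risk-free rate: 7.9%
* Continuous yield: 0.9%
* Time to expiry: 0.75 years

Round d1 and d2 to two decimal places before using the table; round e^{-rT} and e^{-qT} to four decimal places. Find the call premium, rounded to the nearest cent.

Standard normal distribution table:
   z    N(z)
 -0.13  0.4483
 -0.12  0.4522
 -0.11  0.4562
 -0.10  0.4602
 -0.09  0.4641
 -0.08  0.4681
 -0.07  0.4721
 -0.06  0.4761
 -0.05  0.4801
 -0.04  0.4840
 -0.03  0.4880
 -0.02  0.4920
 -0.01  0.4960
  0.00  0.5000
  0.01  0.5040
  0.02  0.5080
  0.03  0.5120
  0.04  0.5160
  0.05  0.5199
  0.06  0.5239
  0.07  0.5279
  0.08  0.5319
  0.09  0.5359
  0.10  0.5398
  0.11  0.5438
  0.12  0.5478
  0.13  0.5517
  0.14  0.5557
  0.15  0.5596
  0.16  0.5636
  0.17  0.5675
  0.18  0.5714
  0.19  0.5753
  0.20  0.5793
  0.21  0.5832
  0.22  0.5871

T = 0.75;  σ√T = 0.2944
d₁ = [ln(184/192) + (0.079 − 0.009 + ½·0.34²)·0.75] / (σ√T) = (-0.0426 + 0.0959) / 0.2944 = 0.1810 → 0.18
d₂ = 0.1810 − 0.2944 = -0.1135 → -0.11
exp(−qT) = exp(−0.009·0.75) = 0.9933;  exp(−rT) = exp(−0.079·0.75) = 0.9425
N(d₁) = N(0.18) = 0.5714;  N(d₂) = N(-0.11) = 0.4562
C = 184·0.9933·0.5714 − 192·0.9425·0.4562 = 104.4332 − 82.5540 = 21.8792

$21.88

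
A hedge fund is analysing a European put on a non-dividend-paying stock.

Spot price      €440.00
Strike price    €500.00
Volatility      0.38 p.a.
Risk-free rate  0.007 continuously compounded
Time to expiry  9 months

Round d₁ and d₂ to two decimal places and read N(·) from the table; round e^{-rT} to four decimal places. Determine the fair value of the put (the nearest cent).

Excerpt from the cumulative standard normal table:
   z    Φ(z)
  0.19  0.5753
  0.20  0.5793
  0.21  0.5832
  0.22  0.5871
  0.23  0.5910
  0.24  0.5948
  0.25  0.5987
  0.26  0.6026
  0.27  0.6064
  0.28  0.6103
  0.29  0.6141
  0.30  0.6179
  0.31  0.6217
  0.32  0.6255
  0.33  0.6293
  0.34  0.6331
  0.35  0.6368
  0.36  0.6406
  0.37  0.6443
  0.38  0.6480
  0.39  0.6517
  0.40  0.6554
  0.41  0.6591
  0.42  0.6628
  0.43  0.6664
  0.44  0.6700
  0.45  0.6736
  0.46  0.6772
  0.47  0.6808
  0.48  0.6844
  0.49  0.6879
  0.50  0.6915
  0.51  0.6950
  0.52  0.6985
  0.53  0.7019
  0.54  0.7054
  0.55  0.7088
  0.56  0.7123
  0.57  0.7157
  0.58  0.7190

σ√T = 0.38·√0.75 = 0.3291
d₁ = [ln(440/500) + (0.007 + 0.38²/2)·0.75] / 0.3291 = [-0.1278 + 0.0594] / 0.3291 = -0.2079 ≈ -0.21
d₂ = d₁ − σ√T = -0.2079 − 0.3291 = -0.5370 ≈ -0.54
exp(−rT) = exp(−0.007·0.75) = 0.9948
N(−d₂) = N(0.54) = 0.7054;  N(−d₁) = N(0.21) = 0.5832
P = 500·0.9948·0.7054 − 440·0.5832 = 350.8660 − 256.6080 = 94.2580

€94.26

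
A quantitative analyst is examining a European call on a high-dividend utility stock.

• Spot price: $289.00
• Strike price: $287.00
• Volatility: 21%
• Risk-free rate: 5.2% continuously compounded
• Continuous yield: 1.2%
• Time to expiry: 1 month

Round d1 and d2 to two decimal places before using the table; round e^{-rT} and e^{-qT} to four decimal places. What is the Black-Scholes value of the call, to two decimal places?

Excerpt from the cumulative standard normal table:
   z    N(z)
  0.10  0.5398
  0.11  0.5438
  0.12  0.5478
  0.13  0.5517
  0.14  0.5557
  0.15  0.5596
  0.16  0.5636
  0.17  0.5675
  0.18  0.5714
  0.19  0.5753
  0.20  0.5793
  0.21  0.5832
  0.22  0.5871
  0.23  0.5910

$8.45

σ√T = 0.21·√0.08333 = 0.0606
ln(S/K) + (r − q + σ²/2)T = ln(289/287) + (0.052 − 0.012 + 0.21²/2)·0.08333 = 0.0069 + 0.0052 = 0.0121
d₁ = 0.0121 / 0.0606 = 0.1999 which rounds to 0.20
d₂ = d₁ − σ√T = 0.1999 − 0.0606 = 0.1392 which rounds to 0.14
exp(−qT) = exp(−0.012·0.08333) = 0.9990;  exp(−rT) = exp(−0.052·0.08333) = 0.9957
N(d₁) = N(0.20) = 0.5793;  N(d₂) = N(0.14) = 0.5557
C = 289·0.9990·0.5793 − 287·0.9957·0.5557 = 167.2503 − 158.8001 = 8.4502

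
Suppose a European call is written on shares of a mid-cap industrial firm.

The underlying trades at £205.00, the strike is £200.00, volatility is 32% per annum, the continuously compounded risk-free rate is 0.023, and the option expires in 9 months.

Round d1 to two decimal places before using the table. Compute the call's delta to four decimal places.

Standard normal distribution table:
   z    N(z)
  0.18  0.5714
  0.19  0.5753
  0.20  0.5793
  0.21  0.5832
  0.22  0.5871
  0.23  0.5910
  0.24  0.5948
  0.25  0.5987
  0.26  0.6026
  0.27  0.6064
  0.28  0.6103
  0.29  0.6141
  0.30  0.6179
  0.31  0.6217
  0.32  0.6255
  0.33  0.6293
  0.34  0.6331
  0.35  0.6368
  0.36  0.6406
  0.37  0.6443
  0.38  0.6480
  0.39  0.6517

0.6141

σ√T = 0.32·√0.75 = 0.2771
d₁ = [ln(205/200) + (0.023 + ½·0.32²)·0.75] / (σ√T) = (0.0247 + 0.0557) / 0.2771 = 0.2899 ≈ 0.29
N(d₁) = N(0.29) = 0.6141
Δ_call = N(d₁) = 0.6141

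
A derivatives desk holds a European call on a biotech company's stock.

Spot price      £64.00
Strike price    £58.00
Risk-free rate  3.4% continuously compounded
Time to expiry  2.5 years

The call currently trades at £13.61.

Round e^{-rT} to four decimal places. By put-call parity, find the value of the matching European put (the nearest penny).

£2.88

exp(−rT) = exp(−0.034·2.5) = 0.9185
Put-call parity: C − P = S − K·e^(−rT) = 64 − 58·0.9185 = 64 − 53.2730 = 10.7270
P = C − (C − P) = 13.61 − (10.7270) = 2.8830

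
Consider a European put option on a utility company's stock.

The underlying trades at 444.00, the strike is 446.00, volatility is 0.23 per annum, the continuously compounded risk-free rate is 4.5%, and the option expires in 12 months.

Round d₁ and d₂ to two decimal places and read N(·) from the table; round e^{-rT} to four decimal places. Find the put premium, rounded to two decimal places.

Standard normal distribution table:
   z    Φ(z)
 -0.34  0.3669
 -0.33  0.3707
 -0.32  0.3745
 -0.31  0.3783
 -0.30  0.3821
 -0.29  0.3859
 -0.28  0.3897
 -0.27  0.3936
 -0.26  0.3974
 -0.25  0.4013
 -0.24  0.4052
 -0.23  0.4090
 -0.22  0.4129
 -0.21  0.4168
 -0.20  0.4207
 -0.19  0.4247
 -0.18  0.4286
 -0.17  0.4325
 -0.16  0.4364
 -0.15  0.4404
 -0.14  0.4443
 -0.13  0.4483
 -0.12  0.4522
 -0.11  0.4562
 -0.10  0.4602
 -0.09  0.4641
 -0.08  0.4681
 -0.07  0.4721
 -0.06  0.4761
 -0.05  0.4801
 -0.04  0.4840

T = 1;  σ√T = 0.2300
d₁ = [ln(444/446) + (0.045 + 0.23²/2)·1] / 0.2300 = [-0.0045 + 0.0714] / 0.2300 = 0.2911 → 0.29
d₂ = d₁ − σ√T = 0.2911 − 0.2300 = 0.0611 → 0.06
exp(−rT) = exp(−0.045·1) = 0.9560
P = 446·0.9560·N(-0.06) − 444·N(-0.29) = 446·0.9560·0.4761 − 444·0.3859 = 202.9976 − 171.3396 = 31.6580

31.66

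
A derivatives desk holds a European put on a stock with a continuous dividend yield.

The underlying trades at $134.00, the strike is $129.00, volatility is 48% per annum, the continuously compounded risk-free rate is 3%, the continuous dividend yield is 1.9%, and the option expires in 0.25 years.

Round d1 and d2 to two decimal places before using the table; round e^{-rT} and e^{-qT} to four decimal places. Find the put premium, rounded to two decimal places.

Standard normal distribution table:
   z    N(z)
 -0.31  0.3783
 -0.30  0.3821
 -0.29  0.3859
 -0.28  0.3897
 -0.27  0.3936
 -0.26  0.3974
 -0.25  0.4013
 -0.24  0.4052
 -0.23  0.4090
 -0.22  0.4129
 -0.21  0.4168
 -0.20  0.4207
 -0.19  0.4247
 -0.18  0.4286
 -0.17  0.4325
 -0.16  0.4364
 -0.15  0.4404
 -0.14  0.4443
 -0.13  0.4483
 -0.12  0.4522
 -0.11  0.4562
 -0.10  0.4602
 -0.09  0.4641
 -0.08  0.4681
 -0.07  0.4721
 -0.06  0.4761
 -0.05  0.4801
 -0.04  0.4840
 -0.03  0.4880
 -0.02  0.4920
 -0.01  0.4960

σ√T = 0.48 × 0.5000 = 0.2400
d₁ = [ln(134/129) + (0.03 − 0.019 + ½·0.48²)·0.25] / (σ√T) = (0.0380 + 0.0316) / 0.2400 = 0.2899 which rounds to 0.29
d₂ = 0.2899 − 0.2400 = 0.0499 which rounds to 0.05
e^(−qT) = e^(−0.019·0.25) = 0.9953;  e^(−rT) = e^(−0.03·0.25) = 0.9925
P = 129·0.9925·N(-0.05) − 134·0.9953·N(-0.29) = 129·0.9925·0.4801 − 134·0.9953·0.3859 = 61.4684 − 51.4676 = 10.0008

$10.00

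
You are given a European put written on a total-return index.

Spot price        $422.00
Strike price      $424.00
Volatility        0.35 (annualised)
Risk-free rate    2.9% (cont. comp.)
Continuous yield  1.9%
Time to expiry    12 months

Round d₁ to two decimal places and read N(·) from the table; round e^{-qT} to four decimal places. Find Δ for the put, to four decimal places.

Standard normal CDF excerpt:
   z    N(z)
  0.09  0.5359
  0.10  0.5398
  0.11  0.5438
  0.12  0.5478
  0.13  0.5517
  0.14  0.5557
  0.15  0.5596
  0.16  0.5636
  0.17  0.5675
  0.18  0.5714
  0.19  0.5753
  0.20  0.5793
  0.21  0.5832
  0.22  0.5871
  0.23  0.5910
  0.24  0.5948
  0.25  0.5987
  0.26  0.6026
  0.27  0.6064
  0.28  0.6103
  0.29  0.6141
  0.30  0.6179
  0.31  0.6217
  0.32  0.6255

σ√T = 0.35·√1 = 0.3500
d₁ = [ln(422/424) + (0.029 − 0.019 + 0.35²/2)·1] / 0.3500 = [-0.0047 + 0.0712] / 0.3500 = 0.1901 ⇒ 0.19
N(d₁) = N(0.19) = 0.5753
Δ_put = exp(−qT)·(N(d₁) − 1) = 0.9812·(0.5753 − 1) = -0.4167

-0.4167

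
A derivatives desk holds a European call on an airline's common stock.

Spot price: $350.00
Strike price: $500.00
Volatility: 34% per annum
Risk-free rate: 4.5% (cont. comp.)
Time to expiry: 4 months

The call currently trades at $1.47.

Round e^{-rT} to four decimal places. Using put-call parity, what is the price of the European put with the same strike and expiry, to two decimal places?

$144.02

exp(−rT) = exp(−0.045·0.3333) = 0.9851
Put-call parity: C − P = S − K·e^(−rT) = 350 − 500·0.9851 = 350 − 492.5500 = -142.5500
P = C − (C − P) = 1.47 − (-142.5500) = 144.0200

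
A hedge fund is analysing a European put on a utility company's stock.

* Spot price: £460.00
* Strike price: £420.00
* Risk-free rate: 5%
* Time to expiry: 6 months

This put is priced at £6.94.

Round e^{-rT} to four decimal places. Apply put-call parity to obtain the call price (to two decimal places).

exp(−rT) = exp(−0.05·0.5) = 0.9753
Put-call parity: C − P = S − K·e^(−rT) = 460 − 420·0.9753 = 460 − 409.6260 = 50.3740
C = P + (C − P) = 6.94 + (50.3740) = 57.3140

£57.31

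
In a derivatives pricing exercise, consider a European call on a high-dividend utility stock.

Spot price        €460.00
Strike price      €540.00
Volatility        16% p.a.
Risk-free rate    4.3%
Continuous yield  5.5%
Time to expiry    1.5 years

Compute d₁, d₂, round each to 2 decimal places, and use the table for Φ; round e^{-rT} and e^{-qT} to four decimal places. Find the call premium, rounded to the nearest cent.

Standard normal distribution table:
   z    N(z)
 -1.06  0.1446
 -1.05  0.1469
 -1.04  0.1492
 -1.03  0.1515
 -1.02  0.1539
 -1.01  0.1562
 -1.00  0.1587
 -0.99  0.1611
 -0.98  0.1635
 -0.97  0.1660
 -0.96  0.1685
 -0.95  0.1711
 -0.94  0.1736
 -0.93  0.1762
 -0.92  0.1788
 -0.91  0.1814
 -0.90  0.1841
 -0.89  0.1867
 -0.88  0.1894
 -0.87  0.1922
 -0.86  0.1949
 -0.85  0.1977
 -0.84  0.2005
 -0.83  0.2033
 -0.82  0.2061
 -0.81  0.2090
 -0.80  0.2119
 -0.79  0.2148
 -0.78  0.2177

€9.45

σ√T = 0.16·√1.5 = 0.1960
ln(S/K) + (r − q + σ²/2)T = ln(460/540) + (0.043 − 0.055 + 0.16²/2)·1.5 = -0.1603 + 0.0012 = -0.1591
d₁ = -0.1591 / 0.1960 = -0.8121 which rounds to -0.81
d₂ = d₁ − σ√T = -0.8121 − 0.1960 = -1.0081 which rounds to -1.01
exp(−qT) = exp(−0.055·1.5) = 0.9208;  exp(−rT) = exp(−0.043·1.5) = 0.9375
C = 460·0.9208·N(-0.81) − 540·0.9375·N(-1.01) = 460·0.9208·0.2090 − 540·0.9375·0.1562 = 88.5257 − 79.0763 = 9.4495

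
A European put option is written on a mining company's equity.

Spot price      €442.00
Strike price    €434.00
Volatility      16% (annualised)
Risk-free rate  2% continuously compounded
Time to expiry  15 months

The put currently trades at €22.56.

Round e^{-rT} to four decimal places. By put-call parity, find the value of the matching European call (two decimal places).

€41.28

exp(−rT) = exp(−0.02·1.25) = 0.9753
Put-call parity: C − P = S − K·e^(−rT) = 442 − 434·0.9753 = 442 − 423.2802 = 18.7198
C = P + (C − P) = 22.56 + (18.7198) = 41.2798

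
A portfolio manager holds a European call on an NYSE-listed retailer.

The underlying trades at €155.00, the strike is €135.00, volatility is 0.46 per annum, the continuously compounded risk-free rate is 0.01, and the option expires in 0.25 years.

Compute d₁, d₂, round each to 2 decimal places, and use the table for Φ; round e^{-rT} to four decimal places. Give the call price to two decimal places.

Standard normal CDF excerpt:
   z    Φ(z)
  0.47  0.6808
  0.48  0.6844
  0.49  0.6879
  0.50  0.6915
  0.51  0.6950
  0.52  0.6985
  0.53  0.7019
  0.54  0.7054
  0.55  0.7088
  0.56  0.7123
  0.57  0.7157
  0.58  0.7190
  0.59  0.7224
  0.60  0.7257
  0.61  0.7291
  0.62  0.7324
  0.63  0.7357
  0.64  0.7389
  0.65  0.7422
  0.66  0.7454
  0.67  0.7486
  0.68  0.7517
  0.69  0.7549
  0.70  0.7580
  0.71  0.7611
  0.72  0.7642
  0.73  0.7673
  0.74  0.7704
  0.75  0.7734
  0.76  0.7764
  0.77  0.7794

€25.81

σ√T = 0.46 × 0.5000 = 0.2300
d₁ = [ln(155/135) + (0.01 + 0.46²/2)·0.25] / 0.2300 = [0.1382 + 0.0290] / 0.2300 = 0.7265 which rounds to 0.73
d₂ = d₁ − σ√T = 0.7265 − 0.2300 = 0.4965 which rounds to 0.50
e^(−rT) = e^(−0.01·0.25) = 0.9975
N(d₁) = N(0.73) = 0.7673;  N(d₂) = N(0.50) = 0.6915
C = 155·0.7673 − 135·0.9975·0.6915 = 118.9315 − 93.1191 = 25.8124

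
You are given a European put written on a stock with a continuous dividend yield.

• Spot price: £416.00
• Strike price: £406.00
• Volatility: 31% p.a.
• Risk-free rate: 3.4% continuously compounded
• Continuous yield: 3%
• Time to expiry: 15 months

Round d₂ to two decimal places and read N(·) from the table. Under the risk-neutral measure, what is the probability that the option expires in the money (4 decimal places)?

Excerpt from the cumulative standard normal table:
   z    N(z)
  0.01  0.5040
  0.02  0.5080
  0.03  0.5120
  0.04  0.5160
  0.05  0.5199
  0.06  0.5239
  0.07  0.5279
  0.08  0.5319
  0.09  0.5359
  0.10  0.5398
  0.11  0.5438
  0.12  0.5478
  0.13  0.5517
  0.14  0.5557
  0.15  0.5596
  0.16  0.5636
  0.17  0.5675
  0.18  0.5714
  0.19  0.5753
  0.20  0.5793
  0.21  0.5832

0.5359

σ√T = 0.31 × 1.1180 = 0.3466
d₁ = [ln(416/406) + (0.034 − 0.03 + 0.31²/2)·1.25] / 0.3466 = [0.0243 + 0.0651] / 0.3466 = 0.2579 ⇒ 0.26
d₂ = d₁ − σ√T = 0.2579 − 0.3466 = -0.0887 ⇒ -0.09
Pr(exercise) under Q = N(−d₂) = N(0.09) = 0.5359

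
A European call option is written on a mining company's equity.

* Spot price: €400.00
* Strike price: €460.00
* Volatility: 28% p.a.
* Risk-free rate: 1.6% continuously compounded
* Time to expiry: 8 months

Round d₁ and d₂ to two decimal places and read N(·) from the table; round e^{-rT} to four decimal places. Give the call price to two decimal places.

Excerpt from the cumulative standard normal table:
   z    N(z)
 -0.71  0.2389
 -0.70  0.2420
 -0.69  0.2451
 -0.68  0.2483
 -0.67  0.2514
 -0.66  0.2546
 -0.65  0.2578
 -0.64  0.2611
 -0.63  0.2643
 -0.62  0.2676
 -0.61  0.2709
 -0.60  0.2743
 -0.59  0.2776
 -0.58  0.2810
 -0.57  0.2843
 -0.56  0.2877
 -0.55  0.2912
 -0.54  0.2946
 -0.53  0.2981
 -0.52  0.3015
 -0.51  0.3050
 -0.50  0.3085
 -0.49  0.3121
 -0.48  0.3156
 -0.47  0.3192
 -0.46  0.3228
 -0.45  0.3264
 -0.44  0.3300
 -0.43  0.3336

σ√T = 0.28 × 0.8165 = 0.2286
d₁ = [ln(400/460) + (0.016 + 0.28²/2)·0.6667] / 0.2286 = [-0.1398 + 0.0368] / 0.2286 = -0.4504 which rounds to -0.45
d₂ = d₁ − σ√T = -0.4504 − 0.2286 = -0.6790 which rounds to -0.68
e^(−rT) = e^(−0.016·0.6667) = 0.9894
C = 400·N(-0.45) − 460·0.9894·N(-0.68) = 400·0.3264 − 460·0.9894·0.2483 = 130.5600 − 113.0073 = 17.5527

€17.55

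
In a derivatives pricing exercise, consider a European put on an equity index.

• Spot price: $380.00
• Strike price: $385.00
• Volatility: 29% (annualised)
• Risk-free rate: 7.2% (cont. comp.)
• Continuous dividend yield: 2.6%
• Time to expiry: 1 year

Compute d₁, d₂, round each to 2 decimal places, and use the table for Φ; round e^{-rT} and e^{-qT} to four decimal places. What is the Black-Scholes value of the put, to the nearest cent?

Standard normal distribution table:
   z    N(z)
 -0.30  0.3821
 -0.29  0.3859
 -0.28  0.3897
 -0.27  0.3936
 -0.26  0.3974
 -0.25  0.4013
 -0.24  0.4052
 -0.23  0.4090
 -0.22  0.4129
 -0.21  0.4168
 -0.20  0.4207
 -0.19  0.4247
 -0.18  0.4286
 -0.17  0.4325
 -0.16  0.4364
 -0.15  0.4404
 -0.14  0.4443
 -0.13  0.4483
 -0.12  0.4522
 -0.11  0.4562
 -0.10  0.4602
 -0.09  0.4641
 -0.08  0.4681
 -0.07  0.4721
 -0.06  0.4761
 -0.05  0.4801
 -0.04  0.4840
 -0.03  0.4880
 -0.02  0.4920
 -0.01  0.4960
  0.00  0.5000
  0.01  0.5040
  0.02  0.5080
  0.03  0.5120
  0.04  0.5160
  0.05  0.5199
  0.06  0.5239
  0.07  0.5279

$36.29

σ√T = 0.29·√1 = 0.2900
d₁ = [ln(380/385) + (0.072 − 0.026 + ½·0.29²)·1] / (σ√T) = (-0.0131 + 0.0880) / 0.2900 = 0.2585 → 0.26
d₂ = 0.2585 − 0.2900 = -0.0315 → -0.03
e^(−qT) = e^(−0.026·1) = 0.9743;  e^(−rT) = e^(−0.072·1) = 0.9305
N(−d₂) = N(0.03) = 0.5120;  N(−d₁) = N(-0.26) = 0.3974
P = 385·0.9305·0.5120 − 380·0.9743·0.3974 = 183.4202 − 147.1310 = 36.2892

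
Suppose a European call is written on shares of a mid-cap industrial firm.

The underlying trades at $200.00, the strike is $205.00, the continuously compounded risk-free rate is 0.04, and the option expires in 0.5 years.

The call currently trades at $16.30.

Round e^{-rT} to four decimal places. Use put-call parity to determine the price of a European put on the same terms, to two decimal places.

exp(−rT) = exp(−0.04·0.5) = 0.9802
Put-call parity: C − P = S − K·e^(−rT) = 200 − 205·0.9802 = 200 − 200.9410 = -0.9410
P = C − (C − P) = 16.30 − (-0.9410) = 17.2410

$17.24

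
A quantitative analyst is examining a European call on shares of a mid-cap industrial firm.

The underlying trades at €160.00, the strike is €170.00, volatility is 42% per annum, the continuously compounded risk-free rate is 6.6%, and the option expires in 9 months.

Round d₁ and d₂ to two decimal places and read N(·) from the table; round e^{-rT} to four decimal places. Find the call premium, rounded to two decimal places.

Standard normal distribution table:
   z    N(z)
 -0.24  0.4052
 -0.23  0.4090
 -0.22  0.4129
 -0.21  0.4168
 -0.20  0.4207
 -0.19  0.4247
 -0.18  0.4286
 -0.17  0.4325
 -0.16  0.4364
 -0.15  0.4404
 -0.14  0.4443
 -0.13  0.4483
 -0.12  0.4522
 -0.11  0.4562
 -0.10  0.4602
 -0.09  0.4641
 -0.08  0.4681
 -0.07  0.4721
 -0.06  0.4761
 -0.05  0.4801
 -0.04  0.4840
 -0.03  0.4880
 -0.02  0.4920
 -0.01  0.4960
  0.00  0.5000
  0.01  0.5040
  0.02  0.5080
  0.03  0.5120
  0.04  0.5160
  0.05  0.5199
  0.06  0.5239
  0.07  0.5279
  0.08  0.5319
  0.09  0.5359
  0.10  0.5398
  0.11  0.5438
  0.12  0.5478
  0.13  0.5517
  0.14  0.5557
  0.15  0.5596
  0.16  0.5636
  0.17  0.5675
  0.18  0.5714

σ√T = 0.42 × 0.8660 = 0.3637
d₁ = [ln(160/170) + (0.066 + ½·0.42²)·0.75] / (σ√T) = (-0.0606 + 0.1157) / 0.3637 = 0.1513 ≈ 0.15
d₂ = 0.1513 − 0.3637 = -0.2125 ≈ -0.21
exp(−rT) = exp(−0.066·0.75) = 0.9517
N(d₁) = N(0.15) = 0.5596;  N(d₂) = N(-0.21) = 0.4168
C = 160·0.5596 − 170·0.9517·0.4168 = 89.5360 − 67.4337 = 22.1023

€22.10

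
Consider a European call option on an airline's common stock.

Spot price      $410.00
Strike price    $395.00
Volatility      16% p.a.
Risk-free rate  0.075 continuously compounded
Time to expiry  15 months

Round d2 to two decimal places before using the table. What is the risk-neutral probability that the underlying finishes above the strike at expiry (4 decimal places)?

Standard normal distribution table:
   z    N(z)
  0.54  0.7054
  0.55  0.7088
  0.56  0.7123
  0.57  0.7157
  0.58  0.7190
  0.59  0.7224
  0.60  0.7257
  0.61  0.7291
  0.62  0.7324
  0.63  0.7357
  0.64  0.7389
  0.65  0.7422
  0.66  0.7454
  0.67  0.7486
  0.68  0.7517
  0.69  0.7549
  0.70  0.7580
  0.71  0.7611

σ√T = 0.16·√1.25 = 0.1789
d₁ = [ln(410/395) + (0.075 + 0.16²/2)·1.25] / 0.1789 = [0.0373 + 0.1098] / 0.1789 = 0.8219 ≈ 0.82
d₂ = d₁ − σ√T = 0.8219 − 0.1789 = 0.6430 ≈ 0.64
Pr(exercise) under Q = N(d₂) = 0.7389

0.7389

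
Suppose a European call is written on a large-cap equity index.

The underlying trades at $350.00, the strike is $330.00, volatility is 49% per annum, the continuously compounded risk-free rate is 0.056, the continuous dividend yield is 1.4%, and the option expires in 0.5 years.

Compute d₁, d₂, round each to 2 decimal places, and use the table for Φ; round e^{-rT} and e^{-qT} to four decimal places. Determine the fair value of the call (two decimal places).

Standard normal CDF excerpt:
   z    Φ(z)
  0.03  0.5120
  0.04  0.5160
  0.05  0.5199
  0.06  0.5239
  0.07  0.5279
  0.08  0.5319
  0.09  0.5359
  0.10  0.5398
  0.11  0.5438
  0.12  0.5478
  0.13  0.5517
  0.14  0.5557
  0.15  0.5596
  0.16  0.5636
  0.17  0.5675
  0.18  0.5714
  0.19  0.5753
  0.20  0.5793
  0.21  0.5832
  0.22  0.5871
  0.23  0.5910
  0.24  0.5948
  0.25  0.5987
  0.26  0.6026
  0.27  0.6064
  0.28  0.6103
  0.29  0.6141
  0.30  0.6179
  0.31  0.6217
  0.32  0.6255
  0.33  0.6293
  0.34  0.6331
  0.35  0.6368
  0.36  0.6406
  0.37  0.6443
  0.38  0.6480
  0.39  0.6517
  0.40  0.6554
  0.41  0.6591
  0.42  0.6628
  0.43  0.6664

$59.67

σ√T = 0.49·√0.5 = 0.3465
d₁ = [ln(350/330) + (0.056 − 0.014 + ½·0.49²)·0.5] / (σ√T) = (0.0588 + 0.0810) / 0.3465 = 0.4037 which rounds to 0.40
d₂ = 0.4037 − 0.3465 = 0.0572 which rounds to 0.06
e^(−qT) = e^(−0.014·0.5) = 0.9930;  e^(−rT) = e^(−0.056·0.5) = 0.9724
C = 350·0.9930·N(0.40) − 330·0.9724·N(0.06) = 350·0.9930·0.6554 − 330·0.9724·0.5239 = 227.7843 − 168.1153 = 59.6690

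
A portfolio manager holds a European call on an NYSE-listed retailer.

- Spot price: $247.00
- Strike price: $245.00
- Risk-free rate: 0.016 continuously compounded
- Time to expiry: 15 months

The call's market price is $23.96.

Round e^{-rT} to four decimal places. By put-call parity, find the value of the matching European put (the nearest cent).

$17.11

e^(−rT) = e^(−0.016·1.25) = 0.9802
Put-call parity: C − P = S − K·e^(−rT) = 247 − 245·0.9802 = 247 − 240.1490 = 6.8510
P = C − (C − P) = 23.96 − (6.8510) = 17.1090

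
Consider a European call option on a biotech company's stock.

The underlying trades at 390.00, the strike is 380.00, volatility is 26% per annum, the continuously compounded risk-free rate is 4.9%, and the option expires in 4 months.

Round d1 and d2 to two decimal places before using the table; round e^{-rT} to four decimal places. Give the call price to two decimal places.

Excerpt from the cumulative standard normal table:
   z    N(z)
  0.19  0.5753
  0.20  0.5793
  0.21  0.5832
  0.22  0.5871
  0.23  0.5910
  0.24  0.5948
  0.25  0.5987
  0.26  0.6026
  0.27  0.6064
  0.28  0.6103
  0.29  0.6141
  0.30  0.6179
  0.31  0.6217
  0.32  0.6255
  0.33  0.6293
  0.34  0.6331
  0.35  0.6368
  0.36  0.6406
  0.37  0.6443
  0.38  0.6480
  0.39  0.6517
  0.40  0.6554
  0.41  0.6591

31.81

σ√T = 0.26 × 0.5774 = 0.1501
d₁ = [ln(390/380) + (0.049 + 0.26²/2)·0.3333] / 0.1501 = [0.0260 + 0.0276] / 0.1501 = 0.3569 → 0.36
d₂ = d₁ − σ√T = 0.3569 − 0.1501 = 0.2068 → 0.21
e^(−rT) = e^(−0.049·0.3333) = 0.9838
N(d₁) = N(0.36) = 0.6406;  N(d₂) = N(0.21) = 0.5832
C = 390·0.6406 − 380·0.9838·0.5832 = 249.8340 − 218.0258 = 31.8082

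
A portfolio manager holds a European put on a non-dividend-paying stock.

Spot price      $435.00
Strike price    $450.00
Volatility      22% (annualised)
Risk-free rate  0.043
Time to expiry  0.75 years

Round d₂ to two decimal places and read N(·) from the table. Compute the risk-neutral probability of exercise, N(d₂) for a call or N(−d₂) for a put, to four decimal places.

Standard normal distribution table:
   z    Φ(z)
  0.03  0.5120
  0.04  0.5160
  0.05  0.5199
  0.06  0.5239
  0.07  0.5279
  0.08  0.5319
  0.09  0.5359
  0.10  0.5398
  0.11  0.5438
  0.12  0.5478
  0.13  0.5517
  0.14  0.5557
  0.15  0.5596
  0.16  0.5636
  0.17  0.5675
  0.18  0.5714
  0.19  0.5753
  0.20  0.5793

0.5398

σ√T = 0.22 × 0.8660 = 0.1905
ln(S/K) + (r + σ²/2)T = ln(435/450) + (0.043 + 0.22²/2)·0.75 = -0.0339 + 0.0504 = 0.0165
d₁ = 0.0165 / 0.1905 = 0.0866 → 0.09
d₂ = d₁ − σ√T = 0.0866 − 0.1905 = -0.1039 → -0.10
Pr(exercise) under Q = N(−d₂) = N(0.10) = 0.5398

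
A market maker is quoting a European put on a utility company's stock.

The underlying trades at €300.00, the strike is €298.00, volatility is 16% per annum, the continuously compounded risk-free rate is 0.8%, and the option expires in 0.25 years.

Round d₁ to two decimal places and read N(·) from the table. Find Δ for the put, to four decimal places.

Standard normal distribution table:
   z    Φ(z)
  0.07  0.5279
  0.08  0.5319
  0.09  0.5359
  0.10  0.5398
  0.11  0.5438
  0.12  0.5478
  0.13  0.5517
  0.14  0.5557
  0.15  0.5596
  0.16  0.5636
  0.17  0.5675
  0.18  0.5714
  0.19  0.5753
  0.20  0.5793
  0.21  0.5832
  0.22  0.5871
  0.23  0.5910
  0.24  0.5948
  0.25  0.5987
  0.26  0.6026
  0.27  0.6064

σ√T = 0.16·√0.25 = 0.0800
ln(S/K) + (r + σ²/2)T = ln(300/298) + (0.008 + 0.16²/2)·0.25 = 0.0067 + 0.0052 = 0.0119
d₁ = 0.0119 / 0.0800 = 0.1486 → 0.15
N(d₁) = N(0.15) = 0.5596
Δ_put = N(d₁) − 1 = 0.5596 − 1 = -0.4404

-0.4404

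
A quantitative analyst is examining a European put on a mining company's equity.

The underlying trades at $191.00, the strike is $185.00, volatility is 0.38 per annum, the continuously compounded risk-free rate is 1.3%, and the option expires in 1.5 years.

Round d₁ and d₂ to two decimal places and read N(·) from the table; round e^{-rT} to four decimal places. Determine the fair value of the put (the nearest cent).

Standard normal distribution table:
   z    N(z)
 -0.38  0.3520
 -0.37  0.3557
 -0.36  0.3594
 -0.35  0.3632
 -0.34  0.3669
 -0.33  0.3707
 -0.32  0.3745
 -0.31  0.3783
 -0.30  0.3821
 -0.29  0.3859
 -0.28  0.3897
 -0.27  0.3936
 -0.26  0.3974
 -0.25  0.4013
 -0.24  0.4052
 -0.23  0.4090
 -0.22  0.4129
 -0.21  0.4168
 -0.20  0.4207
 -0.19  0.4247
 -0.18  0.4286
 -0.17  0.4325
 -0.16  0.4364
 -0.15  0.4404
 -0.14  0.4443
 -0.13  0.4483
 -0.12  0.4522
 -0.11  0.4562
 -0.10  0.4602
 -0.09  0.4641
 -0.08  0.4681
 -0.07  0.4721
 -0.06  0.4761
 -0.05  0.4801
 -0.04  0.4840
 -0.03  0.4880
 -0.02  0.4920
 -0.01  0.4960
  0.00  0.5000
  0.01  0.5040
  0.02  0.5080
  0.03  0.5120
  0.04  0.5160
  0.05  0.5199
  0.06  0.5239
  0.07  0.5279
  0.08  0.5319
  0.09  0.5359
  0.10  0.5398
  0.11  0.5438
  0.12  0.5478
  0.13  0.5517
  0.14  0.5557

σ√T = 0.38·√1.5 = 0.4654
ln(S/K) + (r + σ²/2)T = ln(191/185) + (0.013 + 0.38²/2)·1.5 = 0.0319 + 0.1278 = 0.1597
d₁ = 0.1597 / 0.4654 = 0.3432 ⇒ 0.34
d₂ = d₁ − σ√T = 0.3432 − 0.4654 = -0.1222 ⇒ -0.12
exp(−rT) = exp(−0.013·1.5) = 0.9807
N(−d₂) = N(0.12) = 0.5478;  N(−d₁) = N(-0.34) = 0.3669
P = 185·0.9807·0.5478 − 191·0.3669 = 99.3871 − 70.0779 = 29.3092

$29.31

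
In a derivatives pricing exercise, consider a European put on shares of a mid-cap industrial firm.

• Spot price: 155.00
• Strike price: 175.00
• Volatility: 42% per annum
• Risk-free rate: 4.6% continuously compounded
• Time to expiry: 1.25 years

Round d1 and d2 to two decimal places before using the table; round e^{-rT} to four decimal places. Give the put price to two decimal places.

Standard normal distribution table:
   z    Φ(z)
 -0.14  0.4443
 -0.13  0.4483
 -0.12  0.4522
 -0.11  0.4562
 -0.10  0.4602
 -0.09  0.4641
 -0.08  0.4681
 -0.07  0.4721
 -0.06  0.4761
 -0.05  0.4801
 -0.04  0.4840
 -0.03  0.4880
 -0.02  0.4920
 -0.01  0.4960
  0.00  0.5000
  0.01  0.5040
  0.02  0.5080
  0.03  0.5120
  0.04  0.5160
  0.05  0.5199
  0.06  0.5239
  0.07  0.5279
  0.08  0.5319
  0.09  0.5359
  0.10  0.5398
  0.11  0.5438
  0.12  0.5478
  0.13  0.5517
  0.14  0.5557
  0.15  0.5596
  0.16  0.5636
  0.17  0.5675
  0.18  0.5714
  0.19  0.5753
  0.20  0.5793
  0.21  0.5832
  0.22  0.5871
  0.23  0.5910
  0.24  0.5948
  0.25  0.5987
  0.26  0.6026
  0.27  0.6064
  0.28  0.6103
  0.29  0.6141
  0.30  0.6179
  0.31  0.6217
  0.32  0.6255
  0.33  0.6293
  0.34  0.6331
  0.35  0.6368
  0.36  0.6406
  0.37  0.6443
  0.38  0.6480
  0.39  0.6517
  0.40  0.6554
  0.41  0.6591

35.12

T = 1.25;  σ√T = 0.4696
d₁ = [ln(155/175) + (0.046 + ½·0.42²)·1.25] / (σ√T) = (-0.1214 + 0.1677) / 0.4696 = 0.0988 ⇒ 0.10
d₂ = 0.0988 − 0.4696 = -0.3708 ⇒ -0.37
e^(−rT) = e^(−0.046·1.25) = 0.9441
P = 175·0.9441·N(0.37) − 155·N(-0.10) = 175·0.9441·0.6443 − 155·0.4602 = 106.4496 − 71.3310 = 35.1186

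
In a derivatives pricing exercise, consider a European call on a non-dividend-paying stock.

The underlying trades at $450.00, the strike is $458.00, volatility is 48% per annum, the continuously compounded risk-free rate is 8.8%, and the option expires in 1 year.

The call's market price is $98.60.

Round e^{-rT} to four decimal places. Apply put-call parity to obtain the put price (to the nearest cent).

exp(−rT) = exp(−0.088·1) = 0.9158
Put-call parity: C − P = S − K·e^(−rT) = 450 − 458·0.9158 = 450 − 419.4364 = 30.5636
P = C − (C − P) = 98.60 − (30.5636) = 68.0364

$68.04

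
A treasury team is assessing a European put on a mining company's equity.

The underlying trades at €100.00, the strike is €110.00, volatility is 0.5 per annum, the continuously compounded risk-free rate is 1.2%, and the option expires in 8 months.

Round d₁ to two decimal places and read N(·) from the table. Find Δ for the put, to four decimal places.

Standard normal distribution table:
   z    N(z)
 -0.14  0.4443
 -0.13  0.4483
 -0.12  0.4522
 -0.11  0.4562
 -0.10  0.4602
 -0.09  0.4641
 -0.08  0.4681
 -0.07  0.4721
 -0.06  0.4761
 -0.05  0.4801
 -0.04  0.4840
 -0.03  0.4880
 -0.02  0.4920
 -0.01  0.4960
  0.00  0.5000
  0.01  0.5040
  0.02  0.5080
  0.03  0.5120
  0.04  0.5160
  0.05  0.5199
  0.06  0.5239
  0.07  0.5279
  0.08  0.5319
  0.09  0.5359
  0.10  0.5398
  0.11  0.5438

σ√T = 0.5 × 0.8165 = 0.4082
d₁ = [ln(100/110) + (0.012 + ½·0.5²)·0.6667] / (σ√T) = (-0.0953 + 0.0913) / 0.4082 = -0.0097 which rounds to -0.01
N(d₁) = N(-0.01) = 0.4960
Δ_put = N(d₁) − 1 = 0.4960 − 1 = -0.5040

-0.5040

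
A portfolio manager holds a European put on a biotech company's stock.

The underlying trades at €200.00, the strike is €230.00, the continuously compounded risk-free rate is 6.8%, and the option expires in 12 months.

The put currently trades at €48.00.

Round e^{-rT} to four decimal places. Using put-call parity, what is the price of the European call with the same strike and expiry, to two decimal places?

€33.11

e^(−rT) = e^(−0.068·1) = 0.9343
Put-call parity: C − P = S − K·e^(−rT) = 200 − 230·0.9343 = 200 − 214.8890 = -14.8890
C = P + (C − P) = 48.00 + (-14.8890) = 33.1110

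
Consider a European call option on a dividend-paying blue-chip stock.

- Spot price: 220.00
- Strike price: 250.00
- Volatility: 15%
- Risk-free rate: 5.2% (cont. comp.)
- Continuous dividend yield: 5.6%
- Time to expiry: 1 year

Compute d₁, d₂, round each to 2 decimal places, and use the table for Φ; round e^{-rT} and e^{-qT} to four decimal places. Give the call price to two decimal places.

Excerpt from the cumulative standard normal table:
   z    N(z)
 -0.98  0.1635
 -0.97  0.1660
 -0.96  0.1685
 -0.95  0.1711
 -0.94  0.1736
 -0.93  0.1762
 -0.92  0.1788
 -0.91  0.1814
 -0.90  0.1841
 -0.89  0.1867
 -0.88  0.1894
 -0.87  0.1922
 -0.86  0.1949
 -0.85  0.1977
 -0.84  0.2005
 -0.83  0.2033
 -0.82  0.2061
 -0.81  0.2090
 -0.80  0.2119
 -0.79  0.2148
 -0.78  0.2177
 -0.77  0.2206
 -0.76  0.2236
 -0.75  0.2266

3.47

σ√T = 0.15·√1 = 0.1500
d₁ = [ln(220/250) + (0.052 − 0.056 + ½·0.15²)·1] / (σ√T) = (-0.1278 + 0.0072) / 0.1500 = -0.8039 ≈ -0.80
d₂ = -0.8039 − 0.1500 = -0.9539 ≈ -0.95
e^(−qT) = e^(−0.056·1) = 0.9455;  e^(−rT) = e^(−0.052·1) = 0.9493
C = 220·0.9455·N(-0.80) − 250·0.9493·N(-0.95) = 220·0.9455·0.2119 − 250·0.9493·0.1711 = 44.0773 − 40.6063 = 3.4710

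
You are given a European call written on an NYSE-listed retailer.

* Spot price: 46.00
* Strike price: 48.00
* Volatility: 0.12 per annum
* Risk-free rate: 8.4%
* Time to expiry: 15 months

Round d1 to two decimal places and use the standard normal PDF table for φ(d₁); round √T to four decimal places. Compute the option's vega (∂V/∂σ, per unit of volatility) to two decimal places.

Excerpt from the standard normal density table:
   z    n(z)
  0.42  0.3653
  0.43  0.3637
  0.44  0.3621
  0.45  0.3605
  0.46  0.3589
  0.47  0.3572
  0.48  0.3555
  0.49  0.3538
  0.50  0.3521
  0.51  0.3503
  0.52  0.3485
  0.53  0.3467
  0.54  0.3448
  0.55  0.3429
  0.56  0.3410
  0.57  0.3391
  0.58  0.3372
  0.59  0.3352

17.83

T = 1.25;  σ√T = 0.1342
d₁ = [ln(46/48) + (0.084 + 0.12²/2)·1.25] / 0.1342 = [-0.0426 + 0.1140] / 0.1342 = 0.5325 → 0.53
√T = √1.25 = 1.1180
φ(d₁) = φ(0.53) = 0.3467
vega = S·φ(d₁)·√T = 46·0.3467·1.1180 = 17.8301
(Vega is the same for a European call and put with the same parameters.)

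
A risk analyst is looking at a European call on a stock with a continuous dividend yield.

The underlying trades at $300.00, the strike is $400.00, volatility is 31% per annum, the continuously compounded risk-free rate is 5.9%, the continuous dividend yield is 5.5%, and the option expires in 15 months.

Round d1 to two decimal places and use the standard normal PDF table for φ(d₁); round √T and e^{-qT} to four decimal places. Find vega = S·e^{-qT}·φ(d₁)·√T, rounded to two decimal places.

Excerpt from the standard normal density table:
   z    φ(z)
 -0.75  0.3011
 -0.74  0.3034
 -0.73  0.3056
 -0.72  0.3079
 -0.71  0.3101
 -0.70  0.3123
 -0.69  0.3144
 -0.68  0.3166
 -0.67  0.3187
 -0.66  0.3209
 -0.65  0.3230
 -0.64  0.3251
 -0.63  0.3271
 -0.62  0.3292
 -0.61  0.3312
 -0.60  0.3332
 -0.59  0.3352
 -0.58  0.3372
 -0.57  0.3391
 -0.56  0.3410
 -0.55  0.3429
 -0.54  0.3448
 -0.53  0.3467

σ√T = 0.31·√1.25 = 0.3466
d₁ = [ln(300/400) + (0.059 − 0.055 + 0.31²/2)·1.25] / 0.3466 = [-0.2877 + 0.0651] / 0.3466 = -0.6423 which rounds to -0.64
√T = √1.25 = 1.1180
φ(d₁) = φ(-0.64) = 0.3251
exp(−qT) = exp(−0.055·1.25) = 0.9336
vega = S·exp(−qT)·φ(d₁)·√T = 300·0.9336·0.3251·1.1180 = 101.7984

101.80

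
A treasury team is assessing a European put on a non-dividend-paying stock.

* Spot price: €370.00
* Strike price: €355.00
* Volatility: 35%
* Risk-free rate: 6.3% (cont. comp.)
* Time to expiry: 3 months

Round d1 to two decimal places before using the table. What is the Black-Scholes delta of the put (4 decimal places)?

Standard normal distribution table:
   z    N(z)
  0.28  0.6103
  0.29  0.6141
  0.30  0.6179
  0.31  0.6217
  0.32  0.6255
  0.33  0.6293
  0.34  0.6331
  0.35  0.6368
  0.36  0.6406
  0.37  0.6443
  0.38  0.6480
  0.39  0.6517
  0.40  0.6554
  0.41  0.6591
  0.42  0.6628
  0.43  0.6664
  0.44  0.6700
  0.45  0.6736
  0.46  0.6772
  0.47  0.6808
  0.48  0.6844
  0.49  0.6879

-0.3409

σ√T = 0.35 × 0.5000 = 0.1750
d₁ = [ln(370/355) + (0.063 + ½·0.35²)·0.25] / (σ√T) = (0.0414 + 0.0311) / 0.1750 = 0.4140 ⇒ 0.41
N(d₁) = N(0.41) = 0.6591
Δ_put = N(d₁) − 1 = 0.6591 − 1 = -0.3409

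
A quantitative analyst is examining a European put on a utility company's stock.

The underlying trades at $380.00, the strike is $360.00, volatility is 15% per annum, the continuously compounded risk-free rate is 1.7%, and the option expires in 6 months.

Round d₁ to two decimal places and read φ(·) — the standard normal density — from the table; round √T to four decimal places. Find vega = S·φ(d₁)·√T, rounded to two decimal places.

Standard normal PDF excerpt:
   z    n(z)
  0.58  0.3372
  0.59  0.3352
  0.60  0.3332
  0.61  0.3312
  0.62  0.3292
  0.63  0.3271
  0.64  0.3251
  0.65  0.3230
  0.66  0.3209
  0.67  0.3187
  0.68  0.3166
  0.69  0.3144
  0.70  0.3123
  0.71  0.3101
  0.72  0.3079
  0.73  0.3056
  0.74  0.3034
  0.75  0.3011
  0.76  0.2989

σ√T = 0.15·√0.5 = 0.1061
d₁ = [ln(380/360) + (0.017 + 0.15²/2)·0.5] / 0.1061 = [0.0541 + 0.0141] / 0.1061 = 0.6429 which rounds to 0.64
√T = √0.5 = 0.7071
φ(d₁) = φ(0.64) = 0.3251
vega = S·φ(d₁)·√T = 380·0.3251·0.7071 = 87.3537

87.35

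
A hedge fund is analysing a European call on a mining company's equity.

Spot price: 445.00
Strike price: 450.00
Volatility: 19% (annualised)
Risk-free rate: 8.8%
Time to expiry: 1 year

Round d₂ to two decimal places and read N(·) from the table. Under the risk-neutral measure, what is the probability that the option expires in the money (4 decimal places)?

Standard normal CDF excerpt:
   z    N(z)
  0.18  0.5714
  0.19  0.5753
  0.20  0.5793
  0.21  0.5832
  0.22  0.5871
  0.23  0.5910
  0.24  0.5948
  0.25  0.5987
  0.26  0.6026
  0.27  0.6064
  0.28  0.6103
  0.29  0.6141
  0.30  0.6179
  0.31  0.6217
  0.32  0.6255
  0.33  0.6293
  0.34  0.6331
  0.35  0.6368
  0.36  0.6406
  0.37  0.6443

σ√T = 0.19 × 1.0000 = 0.1900
ln(S/K) + (r + σ²/2)T = ln(445/450) + (0.088 + 0.19²/2)·1 = -0.0112 + 0.1060 = 0.0949
d₁ = 0.0949 / 0.1900 = 0.4994 → 0.50
d₂ = d₁ − σ√T = 0.4994 − 0.1900 = 0.3094 → 0.31
Pr(exercise) under Q = N(d₂) = 0.6217

0.6217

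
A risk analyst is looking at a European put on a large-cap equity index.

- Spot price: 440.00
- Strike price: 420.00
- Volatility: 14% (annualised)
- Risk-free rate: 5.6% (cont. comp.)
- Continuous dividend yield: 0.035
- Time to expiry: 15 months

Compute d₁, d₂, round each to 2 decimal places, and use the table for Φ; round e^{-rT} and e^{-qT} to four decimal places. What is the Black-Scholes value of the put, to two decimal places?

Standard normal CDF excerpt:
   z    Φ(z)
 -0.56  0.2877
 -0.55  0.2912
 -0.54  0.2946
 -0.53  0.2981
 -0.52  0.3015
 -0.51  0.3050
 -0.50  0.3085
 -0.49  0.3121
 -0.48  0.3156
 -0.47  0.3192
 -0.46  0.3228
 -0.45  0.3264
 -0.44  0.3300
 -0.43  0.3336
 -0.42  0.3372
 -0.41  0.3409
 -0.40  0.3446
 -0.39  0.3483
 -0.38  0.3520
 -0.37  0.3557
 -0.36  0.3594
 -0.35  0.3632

12.32

T = 1.25;  σ√T = 0.1565
d₁ = [ln(440/420) + (0.056 − 0.035 + 0.14²/2)·1.25] / 0.1565 = [0.0465 + 0.0385] / 0.1565 = 0.5432 ≈ 0.54
d₂ = d₁ − σ√T = 0.5432 − 0.1565 = 0.3866 ≈ 0.39
e^(−qT) = e^(−0.035·1.25) = 0.9572;  e^(−rT) = e^(−0.056·1.25) = 0.9324
N(−d₂) = N(-0.39) = 0.3483;  N(−d₁) = N(-0.54) = 0.2946
P = 420·0.9324·0.3483 − 440·0.9572·0.2946 = 136.3971 − 124.0761 = 12.3210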